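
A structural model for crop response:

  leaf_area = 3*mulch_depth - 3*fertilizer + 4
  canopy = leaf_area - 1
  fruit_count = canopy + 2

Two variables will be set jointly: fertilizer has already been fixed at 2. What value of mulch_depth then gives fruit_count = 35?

mulch_depth = 12

With fertilizer held at 2:
Substituting into the leaf_area equation gives leaf_area = 3*mulch_depth - 2.
Substituting into the canopy equation gives canopy = 3*mulch_depth - 3.
Substituting into the fruit_count equation gives fruit_count = 3*mulch_depth - 1.
Solve 3*mulch_depth - 1 = 35: mulch_depth = (35 + 1) / 3 = 12.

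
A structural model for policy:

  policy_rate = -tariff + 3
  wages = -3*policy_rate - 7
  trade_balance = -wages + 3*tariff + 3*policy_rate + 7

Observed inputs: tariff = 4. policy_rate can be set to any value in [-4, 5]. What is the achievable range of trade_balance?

Intervening on policy_rate fixes its value directly, overriding its dependence on tariff.
Substituting into the trade_balance equation gives trade_balance = 6*policy_rate + 26.
Linear in policy_rate, so extremes are at the endpoints: policy_rate = -4 gives trade_balance = 2; policy_rate = 5 gives trade_balance = 56.

2 to 56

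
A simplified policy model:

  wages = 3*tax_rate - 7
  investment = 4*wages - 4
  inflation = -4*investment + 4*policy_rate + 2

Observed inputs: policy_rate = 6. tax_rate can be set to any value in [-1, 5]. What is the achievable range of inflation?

Substituting into the investment equation gives investment = 12*tax_rate - 32.
Substituting into the inflation equation gives inflation = -48*tax_rate + 154.
Linear in tax_rate, so extremes are at the endpoints: tax_rate = -1 gives inflation = 202; tax_rate = 5 gives inflation = -86.

-86 to 202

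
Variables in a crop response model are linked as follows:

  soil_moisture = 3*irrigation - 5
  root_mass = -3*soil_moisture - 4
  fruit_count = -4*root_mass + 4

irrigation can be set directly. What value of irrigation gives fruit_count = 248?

irrigation = 8

Substituting into the root_mass equation gives root_mass = -9*irrigation + 11.
Substituting into the fruit_count equation gives fruit_count = 36*irrigation - 40.
Solve 36*irrigation - 40 = 248: irrigation = (248 + 40) / 36 = 8.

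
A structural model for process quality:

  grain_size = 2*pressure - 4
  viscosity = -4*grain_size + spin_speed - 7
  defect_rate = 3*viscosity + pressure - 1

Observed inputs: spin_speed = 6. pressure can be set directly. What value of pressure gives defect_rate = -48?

pressure = 4

Substituting into the viscosity equation gives viscosity = -8*pressure + 15.
Substituting into the defect_rate equation gives defect_rate = -23*pressure + 44.
Solve -23*pressure + 44 = -48: pressure = (-48 - 44) / -23 = 4.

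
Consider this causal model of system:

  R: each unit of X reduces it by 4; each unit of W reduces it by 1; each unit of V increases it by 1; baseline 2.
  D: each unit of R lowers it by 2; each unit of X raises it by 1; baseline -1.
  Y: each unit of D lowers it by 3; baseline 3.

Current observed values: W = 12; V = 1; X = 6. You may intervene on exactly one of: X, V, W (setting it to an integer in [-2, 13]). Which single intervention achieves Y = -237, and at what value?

Intervening on X: with other inputs at their observed values, Y = -27*X - 48. Solving for -237 gives X = 7, within [-2, 13].
Intervening on V: Y = 6*V - 216. Reaching -237 requires V = -7/2, not an integer.
Intervening on W: Y = -6*W - 138. Reaching -237 requires W = 33/2, not an integer.

set X = 7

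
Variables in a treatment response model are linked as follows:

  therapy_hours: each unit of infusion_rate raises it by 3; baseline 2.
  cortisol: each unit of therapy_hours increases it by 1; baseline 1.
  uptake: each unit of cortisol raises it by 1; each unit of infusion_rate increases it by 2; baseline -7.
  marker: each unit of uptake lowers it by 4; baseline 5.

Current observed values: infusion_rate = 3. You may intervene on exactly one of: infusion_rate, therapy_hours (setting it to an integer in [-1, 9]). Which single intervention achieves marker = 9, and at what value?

set therapy_hours = -1

Intervening on infusion_rate: marker = -20*infusion_rate + 21. Reaching 9 requires infusion_rate = 3/5, not an integer.
Intervening on therapy_hours: with other inputs at their observed values, marker = -4*therapy_hours + 5. Solving for 9 gives therapy_hours = -1, within [-1, 9].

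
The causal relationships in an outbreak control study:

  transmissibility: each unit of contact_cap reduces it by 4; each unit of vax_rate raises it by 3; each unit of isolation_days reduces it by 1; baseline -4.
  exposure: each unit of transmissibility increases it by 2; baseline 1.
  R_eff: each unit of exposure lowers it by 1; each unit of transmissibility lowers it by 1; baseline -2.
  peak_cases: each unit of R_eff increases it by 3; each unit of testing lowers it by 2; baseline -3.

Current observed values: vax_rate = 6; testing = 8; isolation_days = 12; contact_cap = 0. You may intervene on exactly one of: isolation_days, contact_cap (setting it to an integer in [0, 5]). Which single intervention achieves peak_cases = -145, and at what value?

Intervening on isolation_days: with other inputs at their observed values, peak_cases = 9*isolation_days - 154. Solving for -145 gives isolation_days = 1, within [0, 5].
Intervening on contact_cap: peak_cases = 36*contact_cap - 46. Reaching -145 requires contact_cap = -11/4, not an integer.

set isolation_days = 1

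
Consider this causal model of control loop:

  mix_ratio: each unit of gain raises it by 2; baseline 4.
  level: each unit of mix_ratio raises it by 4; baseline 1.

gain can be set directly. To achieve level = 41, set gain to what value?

Substituting into the level equation gives level = 8*gain + 17.
Solve 8*gain + 17 = 41: gain = (41 - 17) / 8 = 3.

gain = 3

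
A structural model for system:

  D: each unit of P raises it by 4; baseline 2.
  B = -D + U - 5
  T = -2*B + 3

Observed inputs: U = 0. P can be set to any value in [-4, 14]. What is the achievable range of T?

Substituting into the B equation gives B = -4*P - 7.
Substituting into the T equation gives T = 8*P + 17.
Linear in P, so extremes are at the endpoints: P = -4 gives T = -15; P = 14 gives T = 129.

-15 to 129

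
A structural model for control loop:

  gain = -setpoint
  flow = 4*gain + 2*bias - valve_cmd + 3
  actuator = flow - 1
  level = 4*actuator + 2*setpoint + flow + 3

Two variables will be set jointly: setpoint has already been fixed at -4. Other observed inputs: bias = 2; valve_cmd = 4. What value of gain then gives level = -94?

With setpoint held at -4:
Intervening on gain fixes its value directly, overriding its dependence on setpoint.
Substituting into the flow equation gives flow = 4*gain + 3.
actuator becomes 4*gain + 2.
Substituting into the level equation gives level = 20*gain + 6.
Solve 20*gain + 6 = -94: gain = (-94 - 6) / 20 = -5.

gain = -5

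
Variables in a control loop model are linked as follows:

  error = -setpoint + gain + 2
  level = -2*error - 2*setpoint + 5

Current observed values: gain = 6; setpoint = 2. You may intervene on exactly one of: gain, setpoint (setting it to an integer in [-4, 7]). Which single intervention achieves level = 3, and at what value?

Intervening on gain: with other inputs at their observed values, level = -2*gain + 1. Solving for 3 gives gain = -1, within [-4, 7].
Intervening on setpoint: the paths from setpoint to level cancel (net effect zero), leaving level = -11; 3 is unreachable this way.

set gain = -1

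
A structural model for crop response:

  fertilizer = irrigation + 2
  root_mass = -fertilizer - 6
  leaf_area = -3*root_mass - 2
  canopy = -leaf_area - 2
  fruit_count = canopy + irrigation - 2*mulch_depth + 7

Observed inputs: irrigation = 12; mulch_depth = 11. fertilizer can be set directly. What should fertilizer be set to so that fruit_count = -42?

fertilizer = 7

Intervening on fertilizer fixes its value directly, overriding its dependence on irrigation.
Substituting into the leaf_area equation gives leaf_area = 3*fertilizer + 16.
This gives canopy = -3*fertilizer - 18.
fruit_count becomes -3*fertilizer - 21.
Solve -3*fertilizer - 21 = -42: fertilizer = (-42 + 21) / -3 = 7.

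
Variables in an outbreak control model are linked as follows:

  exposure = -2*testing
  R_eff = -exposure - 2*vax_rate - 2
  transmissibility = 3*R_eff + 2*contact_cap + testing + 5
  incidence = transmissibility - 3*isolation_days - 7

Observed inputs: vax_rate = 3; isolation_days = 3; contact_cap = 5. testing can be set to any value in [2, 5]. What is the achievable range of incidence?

-11 to 10

Substituting into the R_eff equation gives R_eff = 2*testing - 8.
This gives transmissibility = 7*testing - 9.
So incidence = 7*testing - 25.
Linear in testing, so extremes are at the endpoints: testing = 2 gives incidence = -11; testing = 5 gives incidence = 10.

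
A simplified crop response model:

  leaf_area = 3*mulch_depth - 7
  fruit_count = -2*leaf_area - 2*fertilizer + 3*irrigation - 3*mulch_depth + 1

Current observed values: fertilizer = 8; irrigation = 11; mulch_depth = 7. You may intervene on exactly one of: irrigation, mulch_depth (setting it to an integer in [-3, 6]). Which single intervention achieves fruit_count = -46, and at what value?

set irrigation = 6

Intervening on irrigation: with other inputs at their observed values, fruit_count = 3*irrigation - 64. Solving for -46 gives irrigation = 6, within [-3, 6].
Intervening on mulch_depth: fruit_count = -9*mulch_depth + 32. Reaching -46 requires mulch_depth = 26/3, not an integer.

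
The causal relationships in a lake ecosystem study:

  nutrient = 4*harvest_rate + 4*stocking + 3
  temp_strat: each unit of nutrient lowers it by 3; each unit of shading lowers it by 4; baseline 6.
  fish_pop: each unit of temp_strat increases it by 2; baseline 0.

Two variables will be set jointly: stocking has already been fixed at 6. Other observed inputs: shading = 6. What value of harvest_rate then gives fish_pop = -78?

harvest_rate = -5

With stocking held at 6:
Substituting into the nutrient equation gives nutrient = 4*harvest_rate + 27.
Substituting into the temp_strat equation gives temp_strat = -12*harvest_rate - 99.
Substituting into the fish_pop equation gives fish_pop = -24*harvest_rate - 198.
Solve -24*harvest_rate - 198 = -78: harvest_rate = (-78 + 198) / -24 = -5.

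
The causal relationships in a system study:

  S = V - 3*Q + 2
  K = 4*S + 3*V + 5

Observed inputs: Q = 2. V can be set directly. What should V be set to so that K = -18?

Substituting into the S equation gives S = V - 4.
K becomes 7*V - 11.
Solve 7*V - 11 = -18: V = (-18 + 11) / 7 = -1.

V = -1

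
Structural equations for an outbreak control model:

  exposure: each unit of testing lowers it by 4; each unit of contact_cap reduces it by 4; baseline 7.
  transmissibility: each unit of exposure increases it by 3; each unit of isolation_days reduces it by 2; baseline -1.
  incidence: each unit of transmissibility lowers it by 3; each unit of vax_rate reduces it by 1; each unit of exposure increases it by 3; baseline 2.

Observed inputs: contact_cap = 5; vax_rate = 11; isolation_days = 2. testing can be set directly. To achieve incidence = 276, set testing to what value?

Substituting into the exposure equation gives exposure = -4*testing - 13.
Substituting into the transmissibility equation gives transmissibility = -12*testing - 44.
So incidence = 24*testing + 84.
Solve 24*testing + 84 = 276: testing = (276 - 84) / 24 = 8.

testing = 8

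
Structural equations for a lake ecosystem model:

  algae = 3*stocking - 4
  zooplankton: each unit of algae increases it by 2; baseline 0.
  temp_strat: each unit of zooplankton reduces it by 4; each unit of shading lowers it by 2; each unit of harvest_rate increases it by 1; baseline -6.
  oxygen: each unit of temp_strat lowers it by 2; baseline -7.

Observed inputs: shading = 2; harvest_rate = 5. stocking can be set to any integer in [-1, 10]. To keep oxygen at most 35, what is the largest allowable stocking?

Substituting into the zooplankton equation gives zooplankton = 6*stocking - 8.
Substituting into the temp_strat equation gives temp_strat = -24*stocking + 27.
oxygen becomes 48*stocking - 61.
Require 48*stocking - 61 ≤ 35, so stocking ≤ 2.
The largest integer in [-1, 10] satisfying this is 2.

stocking = 2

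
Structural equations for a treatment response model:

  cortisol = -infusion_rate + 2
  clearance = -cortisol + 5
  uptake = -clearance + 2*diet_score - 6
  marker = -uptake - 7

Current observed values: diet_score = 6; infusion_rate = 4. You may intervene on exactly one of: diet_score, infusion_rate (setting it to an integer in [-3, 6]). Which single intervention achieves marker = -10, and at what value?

set infusion_rate = 0

Intervening on diet_score: marker = -2*diet_score + 6. Reaching -10 requires diet_score = 8, outside [-3, 6].
Intervening on infusion_rate: with other inputs at their observed values, marker = infusion_rate - 10. Solving for -10 gives infusion_rate = 0, within [-3, 6].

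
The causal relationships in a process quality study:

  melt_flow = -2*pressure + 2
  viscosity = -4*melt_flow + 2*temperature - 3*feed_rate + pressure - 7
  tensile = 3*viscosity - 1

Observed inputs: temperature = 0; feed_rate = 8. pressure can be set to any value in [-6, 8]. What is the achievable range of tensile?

-280 to 98

Substituting into the viscosity equation gives viscosity = 9*pressure - 39.
This gives tensile = 27*pressure - 118.
Linear in pressure, so extremes are at the endpoints: pressure = -6 gives tensile = -280; pressure = 8 gives tensile = 98.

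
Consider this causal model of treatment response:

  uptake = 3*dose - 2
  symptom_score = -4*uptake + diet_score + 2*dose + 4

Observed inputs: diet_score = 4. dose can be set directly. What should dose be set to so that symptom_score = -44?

dose = 6

Substituting into the symptom_score equation gives symptom_score = -10*dose + 16.
Solve -10*dose + 16 = -44: dose = (-44 - 16) / -10 = 6.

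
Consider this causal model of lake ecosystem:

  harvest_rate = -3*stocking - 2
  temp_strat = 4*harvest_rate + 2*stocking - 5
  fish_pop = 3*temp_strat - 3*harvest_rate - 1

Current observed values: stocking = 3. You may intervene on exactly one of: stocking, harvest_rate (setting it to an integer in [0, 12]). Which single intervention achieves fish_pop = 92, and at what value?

set harvest_rate = 10

Intervening on stocking: fish_pop = -21*stocking - 34. Reaching 92 requires stocking = -6, outside [0, 12].
Intervening on harvest_rate: with other inputs at their observed values, fish_pop = 9*harvest_rate + 2. Solving for 92 gives harvest_rate = 10, within [0, 12].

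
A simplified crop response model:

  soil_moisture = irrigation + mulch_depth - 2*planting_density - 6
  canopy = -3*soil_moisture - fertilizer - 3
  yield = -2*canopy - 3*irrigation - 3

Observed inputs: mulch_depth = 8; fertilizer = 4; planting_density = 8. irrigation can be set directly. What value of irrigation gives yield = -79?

irrigation = -2

Substituting into the soil_moisture equation gives soil_moisture = irrigation - 14.
canopy becomes -3*irrigation + 35.
yield becomes 3*irrigation - 73.
Solve 3*irrigation - 73 = -79: irrigation = (-79 + 73) / 3 = -2.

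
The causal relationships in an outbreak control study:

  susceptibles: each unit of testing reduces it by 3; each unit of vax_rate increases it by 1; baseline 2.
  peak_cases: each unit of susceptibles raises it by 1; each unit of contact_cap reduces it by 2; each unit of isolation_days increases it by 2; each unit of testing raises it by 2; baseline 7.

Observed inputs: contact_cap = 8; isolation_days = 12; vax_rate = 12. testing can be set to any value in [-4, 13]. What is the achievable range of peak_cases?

Substituting into the susceptibles equation gives susceptibles = -3*testing + 14.
Substituting into the peak_cases equation gives peak_cases = -testing + 29.
Linear in testing, so extremes are at the endpoints: testing = -4 gives peak_cases = 33; testing = 13 gives peak_cases = 16.

16 to 33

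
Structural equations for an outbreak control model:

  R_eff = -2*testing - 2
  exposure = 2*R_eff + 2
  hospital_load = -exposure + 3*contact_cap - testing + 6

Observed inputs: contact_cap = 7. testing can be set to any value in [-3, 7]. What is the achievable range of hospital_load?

Substituting into the exposure equation gives exposure = -4*testing - 2.
Substituting into the hospital_load equation gives hospital_load = 3*testing + 29.
Linear in testing, so extremes are at the endpoints: testing = -3 gives hospital_load = 20; testing = 7 gives hospital_load = 50.

20 to 50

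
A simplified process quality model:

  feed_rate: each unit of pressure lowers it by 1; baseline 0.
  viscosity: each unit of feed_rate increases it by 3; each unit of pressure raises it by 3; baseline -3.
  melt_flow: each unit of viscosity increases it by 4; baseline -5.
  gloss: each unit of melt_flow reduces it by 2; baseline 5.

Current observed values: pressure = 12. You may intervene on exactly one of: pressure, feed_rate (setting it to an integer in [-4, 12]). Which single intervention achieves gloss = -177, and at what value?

Intervening on pressure: the paths from pressure to gloss cancel (net effect zero), leaving gloss = 39; -177 is unreachable this way.
Intervening on feed_rate: with other inputs at their observed values, gloss = -24*feed_rate - 249. Solving for -177 gives feed_rate = -3, within [-4, 12].

set feed_rate = -3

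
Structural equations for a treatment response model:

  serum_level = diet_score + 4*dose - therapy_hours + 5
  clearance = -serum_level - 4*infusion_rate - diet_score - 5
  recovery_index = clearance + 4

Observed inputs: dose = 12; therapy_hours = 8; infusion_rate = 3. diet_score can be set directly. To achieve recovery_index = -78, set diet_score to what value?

diet_score = 10

Substituting into the serum_level equation gives serum_level = diet_score + 45.
This gives clearance = -2*diet_score - 62.
Substituting into the recovery_index equation gives recovery_index = -2*diet_score - 58.
Solve -2*diet_score - 58 = -78: diet_score = (-78 + 58) / -2 = 10.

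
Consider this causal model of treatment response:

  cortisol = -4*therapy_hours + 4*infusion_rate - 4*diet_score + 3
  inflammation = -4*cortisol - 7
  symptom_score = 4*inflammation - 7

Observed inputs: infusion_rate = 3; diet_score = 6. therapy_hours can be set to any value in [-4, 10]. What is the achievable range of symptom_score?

-147 to 749

Substituting into the cortisol equation gives cortisol = -4*therapy_hours - 9.
Substituting into the inflammation equation gives inflammation = 16*therapy_hours + 29.
symptom_score becomes 64*therapy_hours + 109.
Linear in therapy_hours, so extremes are at the endpoints: therapy_hours = -4 gives symptom_score = -147; therapy_hours = 10 gives symptom_score = 749.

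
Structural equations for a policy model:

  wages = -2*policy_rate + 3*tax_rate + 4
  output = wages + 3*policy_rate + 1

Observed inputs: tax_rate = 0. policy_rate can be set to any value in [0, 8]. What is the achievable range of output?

Substituting into the wages equation gives wages = -2*policy_rate + 4.
Substituting into the output equation gives output = policy_rate + 5.
Linear in policy_rate, so extremes are at the endpoints: policy_rate = 0 gives output = 5; policy_rate = 8 gives output = 13.

5 to 13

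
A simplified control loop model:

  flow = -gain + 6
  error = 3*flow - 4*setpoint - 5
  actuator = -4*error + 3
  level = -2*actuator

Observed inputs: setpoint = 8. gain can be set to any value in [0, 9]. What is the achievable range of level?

-374 to -158

Substituting into the error equation gives error = -3*gain - 19.
Substituting into the actuator equation gives actuator = 12*gain + 79.
level becomes -24*gain - 158.
Linear in gain, so extremes are at the endpoints: gain = 0 gives level = -158; gain = 9 gives level = -374.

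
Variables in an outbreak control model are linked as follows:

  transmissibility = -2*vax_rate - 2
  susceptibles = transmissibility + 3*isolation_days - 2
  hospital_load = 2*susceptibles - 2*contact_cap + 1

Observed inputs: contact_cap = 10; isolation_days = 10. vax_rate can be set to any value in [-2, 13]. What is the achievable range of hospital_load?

-19 to 41

Substituting into the susceptibles equation gives susceptibles = -2*vax_rate + 26.
This gives hospital_load = -4*vax_rate + 33.
Linear in vax_rate, so extremes are at the endpoints: vax_rate = -2 gives hospital_load = 41; vax_rate = 13 gives hospital_load = -19.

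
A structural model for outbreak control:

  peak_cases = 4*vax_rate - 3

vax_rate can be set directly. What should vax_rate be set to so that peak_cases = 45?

Solve 4*vax_rate - 3 = 45: vax_rate = (45 + 3) / 4 = 12.

vax_rate = 12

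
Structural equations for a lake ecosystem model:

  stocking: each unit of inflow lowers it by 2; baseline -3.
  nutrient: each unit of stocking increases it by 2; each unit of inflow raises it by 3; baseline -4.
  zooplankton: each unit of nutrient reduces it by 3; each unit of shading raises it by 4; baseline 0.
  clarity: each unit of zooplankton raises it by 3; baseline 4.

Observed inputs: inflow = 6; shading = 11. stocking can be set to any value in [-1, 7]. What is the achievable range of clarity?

Intervening on stocking fixes its value directly, overriding its dependence on inflow.
Substituting into the nutrient equation gives nutrient = 2*stocking + 14.
Substituting into the zooplankton equation gives zooplankton = -6*stocking + 2.
Substituting into the clarity equation gives clarity = -18*stocking + 10.
Linear in stocking, so extremes are at the endpoints: stocking = -1 gives clarity = 28; stocking = 7 gives clarity = -116.

-116 to 28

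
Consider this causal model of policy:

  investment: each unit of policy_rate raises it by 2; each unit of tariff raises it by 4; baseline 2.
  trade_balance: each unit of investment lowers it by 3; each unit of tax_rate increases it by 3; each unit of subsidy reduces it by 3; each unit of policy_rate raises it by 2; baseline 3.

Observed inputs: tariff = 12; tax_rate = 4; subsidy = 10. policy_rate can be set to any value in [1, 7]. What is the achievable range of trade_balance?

Substituting into the investment equation gives investment = 2*policy_rate + 50.
Substituting into the trade_balance equation gives trade_balance = -4*policy_rate - 165.
Linear in policy_rate, so extremes are at the endpoints: policy_rate = 1 gives trade_balance = -169; policy_rate = 7 gives trade_balance = -193.

-193 to -169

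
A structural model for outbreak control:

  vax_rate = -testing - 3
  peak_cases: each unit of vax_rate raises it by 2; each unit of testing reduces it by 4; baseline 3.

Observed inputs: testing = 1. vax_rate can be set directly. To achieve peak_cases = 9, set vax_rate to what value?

vax_rate = 5

Intervening on vax_rate fixes its value directly, overriding its dependence on testing.
Substituting into the peak_cases equation gives peak_cases = 2*vax_rate - 1.
Solve 2*vax_rate - 1 = 9: vax_rate = (9 + 1) / 2 = 5.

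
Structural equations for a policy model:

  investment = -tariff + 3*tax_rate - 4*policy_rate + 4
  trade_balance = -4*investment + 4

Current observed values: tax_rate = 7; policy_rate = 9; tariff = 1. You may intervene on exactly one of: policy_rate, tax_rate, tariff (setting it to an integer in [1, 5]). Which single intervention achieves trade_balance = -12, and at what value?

Intervening on policy_rate: with other inputs at their observed values, trade_balance = 16*policy_rate - 92. Solving for -12 gives policy_rate = 5, within [1, 5].
Intervening on tax_rate: trade_balance = -12*tax_rate + 136. Reaching -12 requires tax_rate = 37/3, not an integer.
Intervening on tariff: trade_balance = 4*tariff + 48. Reaching -12 requires tariff = -15, outside [1, 5].

set policy_rate = 5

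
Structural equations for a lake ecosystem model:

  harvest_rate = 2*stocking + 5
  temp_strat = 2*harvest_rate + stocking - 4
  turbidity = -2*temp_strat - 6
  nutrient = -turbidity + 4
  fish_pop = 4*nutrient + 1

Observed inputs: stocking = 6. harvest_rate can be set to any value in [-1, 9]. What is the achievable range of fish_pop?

41 to 201

Intervening on harvest_rate fixes its value directly, overriding its dependence on stocking.
Substituting into the temp_strat equation gives temp_strat = 2*harvest_rate + 2.
turbidity becomes -4*harvest_rate - 10.
Substituting into the nutrient equation gives nutrient = 4*harvest_rate + 14.
Substituting into the fish_pop equation gives fish_pop = 16*harvest_rate + 57.
Linear in harvest_rate, so extremes are at the endpoints: harvest_rate = -1 gives fish_pop = 41; harvest_rate = 9 gives fish_pop = 201.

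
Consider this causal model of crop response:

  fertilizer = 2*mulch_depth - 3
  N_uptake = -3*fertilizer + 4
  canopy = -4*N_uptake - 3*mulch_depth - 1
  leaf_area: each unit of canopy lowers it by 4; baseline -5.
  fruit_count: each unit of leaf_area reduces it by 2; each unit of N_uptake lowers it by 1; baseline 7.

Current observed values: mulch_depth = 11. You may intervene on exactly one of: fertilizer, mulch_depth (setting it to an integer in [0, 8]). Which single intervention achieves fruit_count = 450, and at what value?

Intervening on fertilizer: fruit_count = 99*fertilizer - 387. Reaching 450 requires fertilizer = 93/11, not an integer.
Intervening on mulch_depth: with other inputs at their observed values, fruit_count = 174*mulch_depth - 420. Solving for 450 gives mulch_depth = 5, within [0, 8].

set mulch_depth = 5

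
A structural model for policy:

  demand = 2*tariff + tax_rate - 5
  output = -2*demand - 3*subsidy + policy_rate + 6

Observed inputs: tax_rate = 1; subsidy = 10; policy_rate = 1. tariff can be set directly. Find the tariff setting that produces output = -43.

tariff = 7

Substituting into the demand equation gives demand = 2*tariff - 4.
So output = -4*tariff - 15.
Solve -4*tariff - 15 = -43: tariff = (-43 + 15) / -4 = 7.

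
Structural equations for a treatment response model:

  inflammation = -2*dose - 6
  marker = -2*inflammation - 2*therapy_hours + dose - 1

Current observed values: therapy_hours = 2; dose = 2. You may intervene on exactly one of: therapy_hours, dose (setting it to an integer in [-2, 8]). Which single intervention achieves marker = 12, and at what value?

Intervening on therapy_hours: marker = -2*therapy_hours + 21. Reaching 12 requires therapy_hours = 9/2, not an integer.
Intervening on dose: with other inputs at their observed values, marker = 5*dose + 7. Solving for 12 gives dose = 1, within [-2, 8].

set dose = 1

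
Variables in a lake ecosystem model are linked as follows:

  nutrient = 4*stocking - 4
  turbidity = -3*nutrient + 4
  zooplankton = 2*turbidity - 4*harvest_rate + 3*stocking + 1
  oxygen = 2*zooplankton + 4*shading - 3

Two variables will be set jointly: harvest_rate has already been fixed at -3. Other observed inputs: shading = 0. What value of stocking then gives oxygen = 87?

stocking = 0

With harvest_rate held at -3:
Substituting into the turbidity equation gives turbidity = -12*stocking + 16.
This gives zooplankton = -21*stocking + 45.
Substituting into the oxygen equation gives oxygen = -42*stocking + 87.
Solve -42*stocking + 87 = 87: stocking = (87 - 87) / -42 = 0.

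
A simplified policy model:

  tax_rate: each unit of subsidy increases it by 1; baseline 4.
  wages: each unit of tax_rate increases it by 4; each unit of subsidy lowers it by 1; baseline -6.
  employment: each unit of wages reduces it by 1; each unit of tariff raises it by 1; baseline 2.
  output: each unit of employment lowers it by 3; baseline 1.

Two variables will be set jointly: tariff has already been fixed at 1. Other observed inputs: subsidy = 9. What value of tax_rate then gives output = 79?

tax_rate = 11

With tariff held at 1:
Intervening on tax_rate fixes its value directly, overriding its dependence on subsidy.
Substituting into the wages equation gives wages = 4*tax_rate - 15.
Substituting into the employment equation gives employment = -4*tax_rate + 18.
Substituting into the output equation gives output = 12*tax_rate - 53.
Solve 12*tax_rate - 53 = 79: tax_rate = (79 + 53) / 12 = 11.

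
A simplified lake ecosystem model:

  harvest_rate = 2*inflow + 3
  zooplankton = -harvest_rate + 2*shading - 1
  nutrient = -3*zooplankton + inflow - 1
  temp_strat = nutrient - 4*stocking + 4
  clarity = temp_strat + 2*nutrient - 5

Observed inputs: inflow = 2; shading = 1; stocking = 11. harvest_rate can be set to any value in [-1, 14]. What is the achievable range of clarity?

Intervening on harvest_rate fixes its value directly, overriding its dependence on inflow.
Substituting into the zooplankton equation gives zooplankton = -harvest_rate + 1.
nutrient becomes 3*harvest_rate - 2.
Substituting into the temp_strat equation gives temp_strat = 3*harvest_rate - 42.
Substituting into the clarity equation gives clarity = 9*harvest_rate - 51.
Linear in harvest_rate, so extremes are at the endpoints: harvest_rate = -1 gives clarity = -60; harvest_rate = 14 gives clarity = 75.

-60 to 75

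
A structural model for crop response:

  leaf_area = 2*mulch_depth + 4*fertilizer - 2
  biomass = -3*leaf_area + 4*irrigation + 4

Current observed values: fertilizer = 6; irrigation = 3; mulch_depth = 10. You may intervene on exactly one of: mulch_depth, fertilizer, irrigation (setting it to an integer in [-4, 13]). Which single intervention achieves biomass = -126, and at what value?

set irrigation = -1

Intervening on mulch_depth: biomass = -6*mulch_depth - 50. Reaching -126 requires mulch_depth = 38/3, not an integer.
Intervening on fertilizer: biomass = -12*fertilizer - 38. Reaching -126 requires fertilizer = 22/3, not an integer.
Intervening on irrigation: with other inputs at their observed values, biomass = 4*irrigation - 122. Solving for -126 gives irrigation = -1, within [-4, 13].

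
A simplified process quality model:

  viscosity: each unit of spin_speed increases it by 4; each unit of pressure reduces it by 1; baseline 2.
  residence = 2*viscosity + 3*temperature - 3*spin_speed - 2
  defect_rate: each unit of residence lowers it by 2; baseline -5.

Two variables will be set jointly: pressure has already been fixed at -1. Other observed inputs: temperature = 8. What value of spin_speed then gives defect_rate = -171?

spin_speed = 11

With pressure held at -1:
Substituting into the viscosity equation gives viscosity = 4*spin_speed + 3.
So residence = 5*spin_speed + 28.
So defect_rate = -10*spin_speed - 61.
Solve -10*spin_speed - 61 = -171: spin_speed = (-171 + 61) / -10 = 11.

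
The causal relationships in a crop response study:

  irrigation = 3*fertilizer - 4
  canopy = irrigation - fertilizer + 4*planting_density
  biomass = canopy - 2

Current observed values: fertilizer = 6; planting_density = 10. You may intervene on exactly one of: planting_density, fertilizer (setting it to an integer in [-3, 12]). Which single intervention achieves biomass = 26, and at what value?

Intervening on planting_density: with other inputs at their observed values, biomass = 4*planting_density + 6. Solving for 26 gives planting_density = 5, within [-3, 12].
Intervening on fertilizer: biomass = 2*fertilizer + 34. Reaching 26 requires fertilizer = -4, outside [-3, 12].

set planting_density = 5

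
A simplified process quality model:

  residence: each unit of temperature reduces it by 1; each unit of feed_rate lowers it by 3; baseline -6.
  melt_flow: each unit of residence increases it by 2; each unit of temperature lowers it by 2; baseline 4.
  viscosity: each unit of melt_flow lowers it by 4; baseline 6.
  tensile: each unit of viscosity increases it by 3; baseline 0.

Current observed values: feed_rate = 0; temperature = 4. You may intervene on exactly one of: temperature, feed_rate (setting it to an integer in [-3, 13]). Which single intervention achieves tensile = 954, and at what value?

Intervening on temperature: tensile = 48*temperature + 114. Reaching 954 requires temperature = 35/2, not an integer.
Intervening on feed_rate: with other inputs at their observed values, tensile = 72*feed_rate + 306. Solving for 954 gives feed_rate = 9, within [-3, 13].

set feed_rate = 9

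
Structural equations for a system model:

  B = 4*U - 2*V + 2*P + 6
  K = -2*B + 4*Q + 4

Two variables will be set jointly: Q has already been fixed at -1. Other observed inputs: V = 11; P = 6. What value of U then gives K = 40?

With Q held at -1:
Substituting into the B equation gives B = 4*U - 4.
Substituting into the K equation gives K = -8*U + 8.
Solve -8*U + 8 = 40: U = (40 - 8) / -8 = -4.

U = -4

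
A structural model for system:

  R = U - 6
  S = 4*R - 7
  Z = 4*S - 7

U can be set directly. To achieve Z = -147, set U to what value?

U = -1

Substituting into the S equation gives S = 4*U - 31.
Substituting into the Z equation gives Z = 16*U - 131.
Solve 16*U - 131 = -147: U = (-147 + 131) / 16 = -1.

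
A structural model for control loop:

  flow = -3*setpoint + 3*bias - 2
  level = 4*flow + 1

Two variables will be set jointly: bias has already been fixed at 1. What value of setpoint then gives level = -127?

setpoint = 11

With bias held at 1:
Substituting into the flow equation gives flow = -3*setpoint + 1.
Substituting into the level equation gives level = -12*setpoint + 5.
Solve -12*setpoint + 5 = -127: setpoint = (-127 - 5) / -12 = 11.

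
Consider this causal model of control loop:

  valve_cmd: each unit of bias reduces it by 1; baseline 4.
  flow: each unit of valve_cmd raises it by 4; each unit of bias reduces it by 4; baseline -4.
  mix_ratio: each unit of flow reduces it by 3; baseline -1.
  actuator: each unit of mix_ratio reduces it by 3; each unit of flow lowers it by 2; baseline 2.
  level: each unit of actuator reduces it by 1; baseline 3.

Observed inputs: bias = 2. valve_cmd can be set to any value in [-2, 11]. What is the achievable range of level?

-226 to 138

Intervening on valve_cmd fixes its value directly, overriding its dependence on bias.
Substituting into the flow equation gives flow = 4*valve_cmd - 12.
mix_ratio becomes -12*valve_cmd + 35.
So actuator = 28*valve_cmd - 79.
Substituting into the level equation gives level = -28*valve_cmd + 82.
Linear in valve_cmd, so extremes are at the endpoints: valve_cmd = -2 gives level = 138; valve_cmd = 11 gives level = -226.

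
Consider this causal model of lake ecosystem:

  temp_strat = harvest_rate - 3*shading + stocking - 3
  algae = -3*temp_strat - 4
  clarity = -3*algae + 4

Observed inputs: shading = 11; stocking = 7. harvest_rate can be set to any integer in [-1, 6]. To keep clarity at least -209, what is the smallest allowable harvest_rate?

harvest_rate = 4

Substituting into the temp_strat equation gives temp_strat = harvest_rate - 29.
So algae = -3*harvest_rate + 83.
Substituting into the clarity equation gives clarity = 9*harvest_rate - 245.
Require 9*harvest_rate - 245 ≥ -209, so harvest_rate ≥ 4.
The smallest integer in [-1, 6] satisfying this is 4.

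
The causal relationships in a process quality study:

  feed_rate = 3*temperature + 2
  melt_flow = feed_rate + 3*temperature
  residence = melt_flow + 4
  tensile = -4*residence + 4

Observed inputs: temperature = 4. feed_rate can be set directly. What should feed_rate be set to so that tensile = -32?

Intervening on feed_rate fixes its value directly, overriding its dependence on temperature.
Substituting into the melt_flow equation gives melt_flow = feed_rate + 12.
Substituting into the residence equation gives residence = feed_rate + 16.
tensile becomes -4*feed_rate - 60.
Solve -4*feed_rate - 60 = -32: feed_rate = (-32 + 60) / -4 = -7.

feed_rate = -7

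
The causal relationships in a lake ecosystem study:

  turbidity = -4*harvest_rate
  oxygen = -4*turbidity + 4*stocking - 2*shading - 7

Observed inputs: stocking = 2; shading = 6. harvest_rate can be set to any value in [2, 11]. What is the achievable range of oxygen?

Substituting into the oxygen equation gives oxygen = 16*harvest_rate - 11.
Linear in harvest_rate, so extremes are at the endpoints: harvest_rate = 2 gives oxygen = 21; harvest_rate = 11 gives oxygen = 165.

21 to 165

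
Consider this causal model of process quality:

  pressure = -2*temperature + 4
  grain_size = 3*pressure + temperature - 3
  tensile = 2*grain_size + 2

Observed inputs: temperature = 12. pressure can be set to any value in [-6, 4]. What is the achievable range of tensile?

Intervening on pressure fixes its value directly, overriding its dependence on temperature.
Substituting into the grain_size equation gives grain_size = 3*pressure + 9.
Substituting into the tensile equation gives tensile = 6*pressure + 20.
Linear in pressure, so extremes are at the endpoints: pressure = -6 gives tensile = -16; pressure = 4 gives tensile = 44.

-16 to 44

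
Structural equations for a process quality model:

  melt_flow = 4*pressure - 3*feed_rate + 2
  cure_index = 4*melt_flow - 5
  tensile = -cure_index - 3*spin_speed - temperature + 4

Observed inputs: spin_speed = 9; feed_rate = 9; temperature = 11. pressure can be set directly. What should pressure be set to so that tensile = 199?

Substituting into the melt_flow equation gives melt_flow = 4*pressure - 25.
Substituting into the cure_index equation gives cure_index = 16*pressure - 105.
So tensile = -16*pressure + 71.
Solve -16*pressure + 71 = 199: pressure = (199 - 71) / -16 = -8.

pressure = -8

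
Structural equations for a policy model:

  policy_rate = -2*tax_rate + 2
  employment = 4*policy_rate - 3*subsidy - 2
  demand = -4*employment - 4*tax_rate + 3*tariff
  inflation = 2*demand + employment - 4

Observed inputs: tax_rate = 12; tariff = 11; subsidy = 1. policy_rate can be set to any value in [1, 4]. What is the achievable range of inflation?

-111 to -27

Intervening on policy_rate fixes its value directly, overriding its dependence on tax_rate.
Substituting into the employment equation gives employment = 4*policy_rate - 5.
So demand = -16*policy_rate + 5.
Substituting into the inflation equation gives inflation = -28*policy_rate + 1.
Linear in policy_rate, so extremes are at the endpoints: policy_rate = 1 gives inflation = -27; policy_rate = 4 gives inflation = -111.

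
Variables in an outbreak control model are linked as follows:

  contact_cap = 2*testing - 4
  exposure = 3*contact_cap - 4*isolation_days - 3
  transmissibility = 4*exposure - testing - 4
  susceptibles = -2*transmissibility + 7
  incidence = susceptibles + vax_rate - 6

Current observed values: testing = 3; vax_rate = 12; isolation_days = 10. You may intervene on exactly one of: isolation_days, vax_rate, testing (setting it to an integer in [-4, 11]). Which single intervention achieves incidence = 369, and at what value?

Intervening on isolation_days: incidence = 32*isolation_days + 3. Reaching 369 requires isolation_days = 183/16, not an integer.
Intervening on vax_rate: incidence = vax_rate + 311. Reaching 369 requires vax_rate = 58, outside [-4, 11].
Intervening on testing: with other inputs at their observed values, incidence = -46*testing + 461. Solving for 369 gives testing = 2, within [-4, 11].

set testing = 2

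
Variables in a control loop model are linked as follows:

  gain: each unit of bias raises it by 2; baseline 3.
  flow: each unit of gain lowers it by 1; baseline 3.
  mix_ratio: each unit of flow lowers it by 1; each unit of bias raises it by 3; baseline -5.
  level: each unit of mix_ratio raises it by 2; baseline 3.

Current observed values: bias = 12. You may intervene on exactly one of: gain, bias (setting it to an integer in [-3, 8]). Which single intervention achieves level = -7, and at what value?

set bias = 0

Intervening on gain: level = 2*gain + 59. Reaching -7 requires gain = -33, outside [-3, 8].
Intervening on bias: with other inputs at their observed values, level = 10*bias - 7. Solving for -7 gives bias = 0, within [-3, 8].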